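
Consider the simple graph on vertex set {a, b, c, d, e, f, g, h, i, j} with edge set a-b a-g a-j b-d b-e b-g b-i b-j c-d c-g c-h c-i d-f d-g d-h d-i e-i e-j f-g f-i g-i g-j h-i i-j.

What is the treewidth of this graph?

3

A width-3 tree decomposition is:
Bags: B1 = {b, d, g, i}  B2 = {c, d, g, i}  B3 = {b, g, i, j}  B4 = {c, d, h, i}  B5 = {d, f, g, i}  B6 = {b, e, i, j}  B7 = {a, b, g, j}
Tree: B1–B2, B1–B3, B2–B4, B2–B5, B3–B6, B3–B7
The largest bag has 4 vertices, giving width 3; this decomposition certifies tw(G) ≤ 3. Conversely, {a, b, g, j} is a clique of size 4, and the vertices of any clique must share a bag in every tree decomposition; so some bag has ≥ 4 vertices and tw(G) ≥ 3. Hence tw(G) = 3 exactly.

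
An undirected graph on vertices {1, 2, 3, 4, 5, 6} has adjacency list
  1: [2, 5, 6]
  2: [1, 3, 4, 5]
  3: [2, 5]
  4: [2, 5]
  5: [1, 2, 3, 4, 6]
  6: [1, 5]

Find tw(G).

2

A width-2 tree decomposition is:
Bags: B1 = {1, 2, 5}  B2 = {1, 5, 6}  B3 = {2, 4, 5}  B4 = {2, 3, 5}
Tree: B1–B2, B1–B3, B1–B4
Every bag has size at most 3, so the width is 3 − 1 = 2 and tw(G) ≤ 2. On the other hand G contains the 3-clique {1, 2, 5}. A clique must lie in a single bag of any decomposition, so no decomposition can have width below 2. Hence tw(G) = 2 exactly.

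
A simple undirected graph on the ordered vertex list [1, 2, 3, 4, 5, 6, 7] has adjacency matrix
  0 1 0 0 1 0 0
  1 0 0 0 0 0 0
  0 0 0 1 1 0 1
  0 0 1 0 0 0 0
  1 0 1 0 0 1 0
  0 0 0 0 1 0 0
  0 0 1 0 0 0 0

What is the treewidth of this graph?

A width-1 tree decomposition is:
Bags: B1 = {3, 5}  B2 = {5, 6}  B3 = {1, 5}  B4 = {3, 7}  B5 = {1, 2}  B6 = {3, 4}
Tree: B1–B2, B2–B3, B1–B4, B3–B5, B1–B6
Every bag has size at most 2, so the width is 2 − 1 = 1 and tw(G) ≤ 1. Since G has at least one edge (e.g. 5–3), it is not an edgeless graph, so tw(G) ≥ 1. Combining the bounds, tw(G) = 1.

1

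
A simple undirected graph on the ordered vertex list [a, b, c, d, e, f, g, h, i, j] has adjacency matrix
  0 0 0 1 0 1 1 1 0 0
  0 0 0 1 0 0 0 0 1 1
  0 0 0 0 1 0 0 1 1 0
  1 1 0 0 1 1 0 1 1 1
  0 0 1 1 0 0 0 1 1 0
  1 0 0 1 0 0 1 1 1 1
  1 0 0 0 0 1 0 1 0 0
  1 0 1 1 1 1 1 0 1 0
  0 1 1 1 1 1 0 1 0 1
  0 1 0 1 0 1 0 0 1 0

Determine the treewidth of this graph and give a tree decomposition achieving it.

Each bag holds 4 vertices, so the decomposition has width 3, which upper-bounds the treewidth. For the lower bound, the 4 vertices {a, d, f, h} are pairwise adjacent, and any tree decomposition puts a clique entirely inside one bag — forcing width ≥ 3. Therefore the treewidth is 3.

Treewidth 3.
One such decomposition:
Bags: B1 = {a, d, f, h}  B2 = {a, f, g, h}  B3 = {d, f, h, i}  B4 = {d, f, i, j}  B5 = {b, d, i, j}  B6 = {d, e, h, i}  B7 = {c, e, h, i}
Tree: B1–B2, B1–B3, B3–B4, B4–B5, B3–B6, B6–B7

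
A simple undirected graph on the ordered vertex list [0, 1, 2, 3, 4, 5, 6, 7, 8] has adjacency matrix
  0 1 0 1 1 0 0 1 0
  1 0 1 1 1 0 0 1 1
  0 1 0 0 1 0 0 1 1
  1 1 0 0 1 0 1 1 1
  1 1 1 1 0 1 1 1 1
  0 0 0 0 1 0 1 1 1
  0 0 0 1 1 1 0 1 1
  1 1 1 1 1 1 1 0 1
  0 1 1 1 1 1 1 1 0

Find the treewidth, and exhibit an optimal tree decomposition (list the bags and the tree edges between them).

Treewidth 4.
One optimal decomposition is:
Bags: B1 = {1, 2, 4, 7, 8}  B2 = {1, 3, 4, 7, 8}  B3 = {0, 1, 3, 4, 7}  B4 = {3, 4, 6, 7, 8}  B5 = {4, 5, 6, 7, 8}
Tree: B1–B2, B2–B3, B2–B4, B4–B5

Every bag has size at most 5, so the width is 5 − 1 = 4 and tw(G) ≤ 4. Conversely, {0, 1, 3, 4, 7} is a clique of size 5, and the vertices of any clique must share a bag in every tree decomposition; so some bag has ≥ 5 vertices and tw(G) ≥ 4. Hence tw(G) = 4 exactly.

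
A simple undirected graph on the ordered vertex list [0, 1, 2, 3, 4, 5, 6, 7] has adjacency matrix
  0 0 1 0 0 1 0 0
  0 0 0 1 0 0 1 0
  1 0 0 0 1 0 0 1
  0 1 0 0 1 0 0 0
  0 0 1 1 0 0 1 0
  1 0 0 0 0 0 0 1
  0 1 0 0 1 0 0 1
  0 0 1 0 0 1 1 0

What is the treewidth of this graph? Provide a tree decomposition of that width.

Each bag holds 3 vertices, so the decomposition has width 2, which upper-bounds the treewidth. For the lower bound, G contains the cycle 1–3–4–6–1, so G is not a forest; only forests have treewidth ≤ 1, hence tw(G) ≥ 2. Therefore the treewidth is 2.

Treewidth 2.
One such decomposition:
Bags: B1 = {1, 3, 6}  B2 = {3, 4, 6}  B3 = {4, 6, 7}  B4 = {2, 4, 7}  B5 = {2, 5, 7}  B6 = {0, 2, 5}
Tree: B1–B2, B2–B3, B3–B4, B4–B5, B5–B6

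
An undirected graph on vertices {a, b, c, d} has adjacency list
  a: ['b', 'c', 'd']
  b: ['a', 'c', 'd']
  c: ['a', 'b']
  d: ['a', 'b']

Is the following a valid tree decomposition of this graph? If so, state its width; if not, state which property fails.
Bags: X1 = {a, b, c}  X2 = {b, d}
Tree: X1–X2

No — edge (a,d) lies in no bag.

A tree decomposition must satisfy three properties: every vertex lies in some bag; for every edge, both endpoints lie together in some bag; and for every vertex, the bags containing it form a connected subtree. Here edge (a,d) lies in no bag, so the decomposition is invalid.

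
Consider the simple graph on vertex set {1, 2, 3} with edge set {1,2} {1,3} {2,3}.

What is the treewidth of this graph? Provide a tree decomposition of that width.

A single bag containing all 3 vertices is trivially a valid decomposition of width 2. On the other hand G contains the 3-clique {1, 2, 3}. A clique must lie in a single bag of any decomposition, so no decomposition can have width below 2. Combining the bounds, tw(G) = 2.

Treewidth 2.
Bags: B1 = {1, 2, 3}
Tree: (single bag)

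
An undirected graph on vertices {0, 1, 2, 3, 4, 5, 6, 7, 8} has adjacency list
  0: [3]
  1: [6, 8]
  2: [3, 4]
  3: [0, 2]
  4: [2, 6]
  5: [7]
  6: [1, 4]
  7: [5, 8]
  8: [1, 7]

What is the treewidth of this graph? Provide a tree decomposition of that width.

The largest bag has 2 vertices, giving width 1; this decomposition certifies tw(G) ≤ 1. G has an edge, so its treewidth is at least 1. Hence tw(G) = 1 exactly.

Treewidth 1.
Bags: B1 = {0, 3}  B2 = {2, 3}  B3 = {2, 4}  B4 = {4, 6}  B5 = {1, 6}  B6 = {1, 8}  B7 = {7, 8}  B8 = {5, 7}
Tree: B1–B2, B2–B3, B3–B4, B4–B5, B5–B6, B6–B7, B7–B8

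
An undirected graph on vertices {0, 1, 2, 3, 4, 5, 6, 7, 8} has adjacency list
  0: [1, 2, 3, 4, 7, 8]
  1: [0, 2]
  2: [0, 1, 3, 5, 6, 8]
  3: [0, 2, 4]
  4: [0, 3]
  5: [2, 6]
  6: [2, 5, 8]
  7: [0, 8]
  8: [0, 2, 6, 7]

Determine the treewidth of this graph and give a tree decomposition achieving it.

Treewidth 2.
One optimal decomposition is:
Bags: B1 = {0, 2, 3}  B2 = {0, 2, 8}  B3 = {0, 3, 4}  B4 = {2, 6, 8}  B5 = {0, 1, 2}  B6 = {0, 7, 8}  B7 = {2, 5, 6}
Tree: B1–B2, B1–B3, B2–B4, B1–B5, B2–B6, B4–B7

Every bag has size at most 3, so the width is 3 − 1 = 2 and tw(G) ≤ 2. Conversely, {0, 2, 8} is a clique of size 3, and the vertices of any clique must share a bag in every tree decomposition; so some bag has ≥ 3 vertices and tw(G) ≥ 2. Hence tw(G) = 2 exactly.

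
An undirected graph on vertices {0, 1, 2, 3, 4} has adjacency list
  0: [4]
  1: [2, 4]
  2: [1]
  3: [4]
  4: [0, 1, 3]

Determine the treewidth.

1

A width-1 tree decomposition is:
Bags: B1 = {1, 4}  B2 = {0, 4}  B3 = {3, 4}  B4 = {1, 2}
Tree: B1–B2, B2–B3, B1–B4
Each bag holds 2 vertices, so the decomposition has width 1, which upper-bounds the treewidth. Since G has at least one edge (e.g. 1–4), it is not an edgeless graph, so tw(G) ≥ 1. Therefore the treewidth is 1.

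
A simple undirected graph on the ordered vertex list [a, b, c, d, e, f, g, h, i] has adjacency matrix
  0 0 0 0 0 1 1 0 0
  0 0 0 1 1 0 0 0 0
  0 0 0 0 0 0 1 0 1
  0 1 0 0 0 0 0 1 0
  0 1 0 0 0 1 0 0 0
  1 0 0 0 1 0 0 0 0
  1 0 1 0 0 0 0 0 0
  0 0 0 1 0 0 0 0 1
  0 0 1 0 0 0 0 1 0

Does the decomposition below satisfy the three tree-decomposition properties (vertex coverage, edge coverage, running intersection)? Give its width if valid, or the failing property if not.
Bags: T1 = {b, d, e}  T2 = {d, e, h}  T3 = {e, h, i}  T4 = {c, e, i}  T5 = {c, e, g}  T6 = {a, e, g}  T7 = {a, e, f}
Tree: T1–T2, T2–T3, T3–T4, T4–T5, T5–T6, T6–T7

Checking the three conditions: (i) the bags cover all of {a, b, c, d, e, f, g, h, i}; (ii) for each edge, some bag contains both endpoints; (iii) the bags containing any fixed vertex form a subtree. All hold, so the decomposition is valid with width 3 − 1 = 2.

Yes; width 2.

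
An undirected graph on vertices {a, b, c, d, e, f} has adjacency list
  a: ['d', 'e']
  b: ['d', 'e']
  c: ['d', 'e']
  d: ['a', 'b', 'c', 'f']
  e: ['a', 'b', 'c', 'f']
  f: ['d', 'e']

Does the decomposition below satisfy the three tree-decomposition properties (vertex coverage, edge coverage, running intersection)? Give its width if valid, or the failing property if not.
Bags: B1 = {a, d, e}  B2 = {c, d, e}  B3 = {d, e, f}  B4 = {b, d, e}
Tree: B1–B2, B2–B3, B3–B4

Yes; width 2.

Vertex coverage: the bags together contain {a, b, c, d, e, f}, the full vertex set. Edge coverage: each edge of G has both endpoints in at least one bag. Running intersection: for every vertex, the bags containing it form a connected subtree. All three properties hold, so this is a valid tree decomposition of width max|bag| − 1 = 2, and hence tw(G) ≤ 2.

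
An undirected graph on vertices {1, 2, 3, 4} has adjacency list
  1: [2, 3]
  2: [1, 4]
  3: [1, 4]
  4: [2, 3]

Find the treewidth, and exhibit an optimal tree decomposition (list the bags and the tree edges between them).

Treewidth 2.
One such decomposition:
Bags: B1 = {1, 2, 3}  B2 = {2, 3, 4}
Tree: B1–B2

Every bag has size at most 3, so the width is 3 − 1 = 2 and tw(G) ≤ 2. Since 3–1–2–4–3 is a cycle in G, G is not acyclic. Forests are exactly the graphs of treewidth ≤ 1, so tw(G) ≥ 2. Therefore the treewidth is 2.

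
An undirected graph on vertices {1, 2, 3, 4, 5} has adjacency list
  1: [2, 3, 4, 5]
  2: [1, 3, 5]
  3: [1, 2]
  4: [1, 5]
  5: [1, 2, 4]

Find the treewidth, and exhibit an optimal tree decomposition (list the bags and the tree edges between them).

Every bag has size at most 3, so the width is 3 − 1 = 2 and tw(G) ≤ 2. For the lower bound, the 3 vertices {1, 2, 3} are pairwise adjacent, and any tree decomposition puts a clique entirely inside one bag — forcing width ≥ 2. Hence tw(G) = 2 exactly.

Treewidth 2.
One optimal decomposition is:
Bags: B1 = {1, 4, 5}  B2 = {1, 2, 5}  B3 = {1, 2, 3}
Tree: B1–B2, B2–B3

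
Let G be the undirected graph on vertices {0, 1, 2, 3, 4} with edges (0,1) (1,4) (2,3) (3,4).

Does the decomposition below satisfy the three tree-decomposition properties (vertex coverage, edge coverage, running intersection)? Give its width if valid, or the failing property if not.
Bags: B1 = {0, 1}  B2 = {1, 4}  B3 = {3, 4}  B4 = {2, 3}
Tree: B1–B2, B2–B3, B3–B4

Yes; width 1.

Checking the three conditions: (i) the bags cover all of {0, 1, 2, 3, 4}; (ii) for each edge, some bag contains both endpoints; (iii) the bags containing any fixed vertex form a subtree. All hold, so the decomposition is valid with width 2 − 1 = 1.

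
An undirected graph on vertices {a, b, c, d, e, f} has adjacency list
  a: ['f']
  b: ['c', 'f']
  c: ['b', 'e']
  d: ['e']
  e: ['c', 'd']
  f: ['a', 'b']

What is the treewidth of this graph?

A width-1 tree decomposition is:
Bags: B1 = {d, e}  B2 = {c, e}  B3 = {b, c}  B4 = {b, f}  B5 = {a, f}
Tree: B1–B2, B2–B3, B3–B4, B4–B5
Each bag holds 2 vertices, so the decomposition has width 1, which upper-bounds the treewidth. Since G has at least one edge (e.g. d–e), it is not an edgeless graph, so tw(G) ≥ 1. Therefore the treewidth is 1.

1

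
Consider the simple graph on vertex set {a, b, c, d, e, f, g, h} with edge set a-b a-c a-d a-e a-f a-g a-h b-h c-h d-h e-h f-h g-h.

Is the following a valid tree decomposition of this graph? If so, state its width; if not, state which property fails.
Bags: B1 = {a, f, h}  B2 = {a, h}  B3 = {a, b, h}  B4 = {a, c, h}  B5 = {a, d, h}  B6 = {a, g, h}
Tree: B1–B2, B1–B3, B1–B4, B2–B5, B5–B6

No — vertex e appears in no bag.

A tree decomposition must satisfy three properties: every vertex lies in some bag; for every edge, both endpoints lie together in some bag; and for every vertex, the bags containing it form a connected subtree. Here vertex e appears in no bag, so the decomposition is invalid.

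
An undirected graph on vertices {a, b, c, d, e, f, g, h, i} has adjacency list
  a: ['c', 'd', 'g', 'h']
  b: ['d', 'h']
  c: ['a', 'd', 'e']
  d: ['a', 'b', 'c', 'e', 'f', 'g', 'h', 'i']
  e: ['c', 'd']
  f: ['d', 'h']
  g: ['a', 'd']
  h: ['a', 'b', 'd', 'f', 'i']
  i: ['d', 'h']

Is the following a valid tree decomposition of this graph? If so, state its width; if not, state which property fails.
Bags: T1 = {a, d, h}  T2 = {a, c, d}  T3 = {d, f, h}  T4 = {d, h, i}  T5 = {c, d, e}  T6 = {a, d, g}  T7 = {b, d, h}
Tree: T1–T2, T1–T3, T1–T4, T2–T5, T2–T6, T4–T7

Vertex coverage: the bags together contain {a, b, c, d, e, f, g, h, i}, the full vertex set. Edge coverage: each edge of G has both endpoints in at least one bag. Running intersection: for every vertex, the bags containing it form a connected subtree. All three properties hold, so this is a valid tree decomposition of width max|bag| − 1 = 2, and hence tw(G) ≤ 2.

Yes; width 2.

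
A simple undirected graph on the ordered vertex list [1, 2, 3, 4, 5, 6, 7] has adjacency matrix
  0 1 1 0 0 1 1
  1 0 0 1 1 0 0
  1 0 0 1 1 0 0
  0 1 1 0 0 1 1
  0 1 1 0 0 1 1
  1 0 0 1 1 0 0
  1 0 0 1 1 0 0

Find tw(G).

A width-3 tree decomposition is:
Bags: B1 = {1, 4, 5, 7}  B2 = {1, 2, 4, 5}  B3 = {1, 4, 5, 6}  B4 = {1, 3, 4, 5}
Tree: B1–B2, B2–B3, B3–B4
Each bag holds 4 vertices, so the decomposition has width 3, which upper-bounds the treewidth. For the lower bound: the 4 vertex sets {4,7}, {1,2}, {5}, {6} are disjoint, each induces a connected subgraph, and every pair is joined by at least one edge of G. Contracting each set to a single vertex therefore yields K_{4} as a minor, and since treewidth is minor-monotone, tw(G) ≥ tw(K_{4}) = 3. Combining the bounds, tw(G) = 3.

3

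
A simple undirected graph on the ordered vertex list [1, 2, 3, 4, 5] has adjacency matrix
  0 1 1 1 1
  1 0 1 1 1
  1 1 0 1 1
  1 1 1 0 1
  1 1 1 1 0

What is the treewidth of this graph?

4

A width-4 tree decomposition is:
Bags: B1 = {1, 2, 3, 4, 5}
Tree: (single bag)
With just one bag of size 5, the width is 5 − 1 = 4, so tw(G) ≤ 4. For the lower bound, the 5 vertices {1, 2, 3, 4, 5} are pairwise adjacent, and any tree decomposition puts a clique entirely inside one bag — forcing width ≥ 4. Combining the bounds, tw(G) = 4.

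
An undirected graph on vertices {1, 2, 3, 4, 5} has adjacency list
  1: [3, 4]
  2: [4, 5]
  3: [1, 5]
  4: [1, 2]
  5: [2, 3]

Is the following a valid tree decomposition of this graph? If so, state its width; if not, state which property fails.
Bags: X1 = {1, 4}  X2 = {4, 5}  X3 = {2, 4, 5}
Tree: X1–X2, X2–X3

No — vertex 3 appears in no bag.

A tree decomposition must satisfy three properties: every vertex lies in some bag; for every edge, both endpoints lie together in some bag; and for every vertex, the bags containing it form a connected subtree. Here vertex 3 appears in no bag, so the decomposition is invalid.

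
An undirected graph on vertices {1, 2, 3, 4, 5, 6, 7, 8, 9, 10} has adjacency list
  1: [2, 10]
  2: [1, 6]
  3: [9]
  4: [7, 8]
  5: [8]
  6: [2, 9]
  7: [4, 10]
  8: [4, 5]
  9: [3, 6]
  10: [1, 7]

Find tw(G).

1

A width-1 tree decomposition is:
Bags: B1 = {3, 9}  B2 = {6, 9}  B3 = {2, 6}  B4 = {1, 2}  B5 = {1, 10}  B6 = {7, 10}  B7 = {4, 7}  B8 = {4, 8}  B9 = {5, 8}
Tree: B1–B2, B2–B3, B3–B4, B4–B5, B5–B6, B6–B7, B7–B8, B8–B9
Every bag has size at most 2, so the width is 2 − 1 = 1 and tw(G) ≤ 1. Any graph with an edge has treewidth ≥ 1, and G has the edge 3–9. The upper and lower bounds meet at 1, so that is the treewidth.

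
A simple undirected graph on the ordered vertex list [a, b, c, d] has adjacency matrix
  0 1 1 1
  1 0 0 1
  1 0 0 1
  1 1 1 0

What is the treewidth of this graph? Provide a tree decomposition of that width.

Every bag has size at most 3, so the width is 3 − 1 = 2 and tw(G) ≤ 2. Conversely, {a, c, d} is a clique of size 3, and the vertices of any clique must share a bag in every tree decomposition; so some bag has ≥ 3 vertices and tw(G) ≥ 2. Hence tw(G) = 2 exactly.

Treewidth 2.
One such decomposition:
Bags: B1 = {a, b, d}  B2 = {a, c, d}
Tree: B1–B2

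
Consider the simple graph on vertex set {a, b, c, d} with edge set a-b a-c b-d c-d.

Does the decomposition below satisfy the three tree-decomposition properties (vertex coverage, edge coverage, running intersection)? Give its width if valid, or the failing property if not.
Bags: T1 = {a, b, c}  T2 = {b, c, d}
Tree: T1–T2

Yes; width 2.

Checking the three conditions: (i) the bags cover all of {a, b, c, d}; (ii) for each edge, some bag contains both endpoints; (iii) the bags containing any fixed vertex form a subtree. All hold, so the decomposition is valid with width 3 − 1 = 2.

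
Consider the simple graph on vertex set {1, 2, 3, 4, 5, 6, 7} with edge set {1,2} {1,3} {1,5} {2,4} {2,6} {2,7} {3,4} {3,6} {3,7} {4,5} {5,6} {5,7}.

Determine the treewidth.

3

A width-3 tree decomposition is:
Bags: B1 = {2, 3, 4, 5}  B2 = {2, 3, 5, 7}  B3 = {1, 2, 3, 5}  B4 = {2, 3, 5, 6}
Tree: B1–B2, B2–B3, B3–B4
Each bag holds 4 vertices, so the decomposition has width 3, which upper-bounds the treewidth. For the lower bound: the 4 vertex sets {3,4}, {5,7}, {2}, {1} are disjoint, each induces a connected subgraph, and every pair is joined by at least one edge of G. Contracting each set to a single vertex therefore yields K_{4} as a minor, and since treewidth is minor-monotone, tw(G) ≥ tw(K_{4}) = 3. Therefore the treewidth is 3.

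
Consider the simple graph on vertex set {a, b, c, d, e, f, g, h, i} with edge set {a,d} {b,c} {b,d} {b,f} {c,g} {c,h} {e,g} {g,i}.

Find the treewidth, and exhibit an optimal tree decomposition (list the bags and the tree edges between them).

Treewidth 1.
One such decomposition:
Bags: B1 = {c, h}  B2 = {c, g}  B3 = {b, c}  B4 = {b, d}  B5 = {b, f}  B6 = {e, g}  B7 = {g, i}  B8 = {a, d}
Tree: B1–B2, B2–B3, B3–B4, B4–B5, B2–B6, B6–B7, B4–B8

The largest bag has 2 vertices, giving width 1; this decomposition certifies tw(G) ≤ 1. Since G has at least one edge (e.g. c–h), it is not an edgeless graph, so tw(G) ≥ 1. The upper and lower bounds meet at 1, so that is the treewidth.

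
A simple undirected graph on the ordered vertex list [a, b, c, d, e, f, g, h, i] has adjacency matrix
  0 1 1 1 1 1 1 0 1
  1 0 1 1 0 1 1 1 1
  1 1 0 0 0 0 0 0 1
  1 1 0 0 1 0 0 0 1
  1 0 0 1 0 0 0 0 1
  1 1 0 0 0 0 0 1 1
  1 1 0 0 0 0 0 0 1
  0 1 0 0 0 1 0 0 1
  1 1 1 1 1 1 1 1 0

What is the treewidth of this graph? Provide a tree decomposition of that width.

Each bag holds 4 vertices, so the decomposition has width 3, which upper-bounds the treewidth. For the lower bound, the 4 vertices {a, d, e, i} are pairwise adjacent, and any tree decomposition puts a clique entirely inside one bag — forcing width ≥ 3. Combining the bounds, tw(G) = 3.

Treewidth 3.
One such decomposition:
Bags: B1 = {a, b, f, i}  B2 = {a, b, d, i}  B3 = {a, b, c, i}  B4 = {b, f, h, i}  B5 = {a, d, e, i}  B6 = {a, b, g, i}
Tree: B1–B2, B1–B3, B1–B4, B2–B5, B1–B6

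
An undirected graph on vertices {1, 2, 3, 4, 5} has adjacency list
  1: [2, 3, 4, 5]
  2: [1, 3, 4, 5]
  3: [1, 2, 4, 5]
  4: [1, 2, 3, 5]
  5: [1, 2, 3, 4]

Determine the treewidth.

4

A width-4 tree decomposition is:
Bags: B1 = {1, 2, 3, 4, 5}
Tree: (single bag)
With just one bag of size 5, the width is 5 − 1 = 4, so tw(G) ≤ 4. Conversely, {1, 2, 3, 4, 5} is a clique of size 5, and the vertices of any clique must share a bag in every tree decomposition; so some bag has ≥ 5 vertices and tw(G) ≥ 4. Combining the bounds, tw(G) = 4.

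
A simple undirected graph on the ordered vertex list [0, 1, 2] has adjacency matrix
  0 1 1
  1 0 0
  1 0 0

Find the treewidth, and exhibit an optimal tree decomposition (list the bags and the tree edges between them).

Every bag has size at most 2, so the width is 2 − 1 = 1 and tw(G) ≤ 1. Since G has at least one edge (e.g. 0–1), it is not an edgeless graph, so tw(G) ≥ 1. Therefore the treewidth is 1.

Treewidth 1.
One optimal decomposition is:
Bags: B1 = {0, 1}  B2 = {0, 2}
Tree: B1–B2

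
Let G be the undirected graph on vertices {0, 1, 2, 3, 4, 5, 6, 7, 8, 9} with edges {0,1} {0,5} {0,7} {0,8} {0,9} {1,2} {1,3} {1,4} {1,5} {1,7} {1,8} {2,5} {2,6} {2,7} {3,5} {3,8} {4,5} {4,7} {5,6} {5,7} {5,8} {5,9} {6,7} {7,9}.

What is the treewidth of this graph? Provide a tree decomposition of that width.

Every bag has size at most 4, so the width is 4 − 1 = 3 and tw(G) ≤ 3. On the other hand G contains the 4-clique {0, 1, 5, 8}. A clique must lie in a single bag of any decomposition, so no decomposition can have width below 3. Hence tw(G) = 3 exactly.

Treewidth 3.
One such decomposition:
Bags: B1 = {0, 1, 5, 7}  B2 = {1, 2, 5, 7}  B3 = {2, 5, 6, 7}  B4 = {0, 5, 7, 9}  B5 = {0, 1, 5, 8}  B6 = {1, 3, 5, 8}  B7 = {1, 4, 5, 7}
Tree: B1–B2, B2–B3, B1–B4, B1–B5, B5–B6, B1–B7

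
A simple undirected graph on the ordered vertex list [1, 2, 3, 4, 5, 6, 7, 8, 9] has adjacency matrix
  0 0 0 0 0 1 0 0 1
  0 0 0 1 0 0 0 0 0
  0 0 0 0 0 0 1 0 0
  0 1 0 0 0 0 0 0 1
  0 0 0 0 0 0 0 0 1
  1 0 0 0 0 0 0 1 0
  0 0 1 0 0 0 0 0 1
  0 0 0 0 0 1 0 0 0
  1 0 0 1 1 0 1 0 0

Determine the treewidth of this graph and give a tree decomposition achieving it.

Every bag has size at most 2, so the width is 2 − 1 = 1 and tw(G) ≤ 1. Since G has at least one edge (e.g. 9–1), it is not an edgeless graph, so tw(G) ≥ 1. Hence tw(G) = 1 exactly.

Treewidth 1.
Bags: B1 = {1, 9}  B2 = {4, 9}  B3 = {5, 9}  B4 = {2, 4}  B5 = {1, 6}  B6 = {7, 9}  B7 = {3, 7}  B8 = {6, 8}
Tree: B1–B2, B2–B3, B2–B4, B1–B5, B3–B6, B6–B7, B5–B8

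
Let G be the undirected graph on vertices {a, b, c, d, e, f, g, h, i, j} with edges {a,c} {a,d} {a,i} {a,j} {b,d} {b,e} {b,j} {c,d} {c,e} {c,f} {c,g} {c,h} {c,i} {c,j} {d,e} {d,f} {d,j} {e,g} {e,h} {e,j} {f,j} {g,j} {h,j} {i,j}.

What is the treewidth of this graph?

3

A width-3 tree decomposition is:
Bags: B1 = {c, d, e, j}  B2 = {b, d, e, j}  B3 = {c, e, h, j}  B4 = {c, e, g, j}  B5 = {a, c, d, j}  B6 = {a, c, i, j}  B7 = {c, d, f, j}
Tree: B1–B2, B1–B3, B3–B4, B1–B5, B5–B6, B1–B7
The largest bag has 4 vertices, giving width 3; this decomposition certifies tw(G) ≤ 3. For the lower bound, the 4 vertices {c, d, e, j} are pairwise adjacent, and any tree decomposition puts a clique entirely inside one bag — forcing width ≥ 3. Hence tw(G) = 3 exactly.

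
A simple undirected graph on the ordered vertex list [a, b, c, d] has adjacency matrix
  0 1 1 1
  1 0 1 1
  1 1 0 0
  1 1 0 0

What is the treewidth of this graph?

2

A width-2 tree decomposition is:
Bags: B1 = {a, b, c}  B2 = {a, b, d}
Tree: B1–B2
Every bag has size at most 3, so the width is 3 − 1 = 2 and tw(G) ≤ 2. For the lower bound, the 3 vertices {a, b, d} are pairwise adjacent, and any tree decomposition puts a clique entirely inside one bag — forcing width ≥ 2. Therefore the treewidth is 2.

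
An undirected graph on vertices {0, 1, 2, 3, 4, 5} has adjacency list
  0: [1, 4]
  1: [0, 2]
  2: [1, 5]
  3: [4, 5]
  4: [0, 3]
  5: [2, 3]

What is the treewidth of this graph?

A width-2 tree decomposition is:
Bags: B1 = {2, 3, 5}  B2 = {1, 2, 3}  B3 = {0, 1, 3}  B4 = {0, 3, 4}
Tree: B1–B2, B2–B3, B3–B4
Each bag holds 3 vertices, so the decomposition has width 2, which upper-bounds the treewidth. Since 3–5–2–1–0–4–3 is a cycle in G, G is not acyclic. Forests are exactly the graphs of treewidth ≤ 1, so tw(G) ≥ 2. Hence tw(G) = 2 exactly.

2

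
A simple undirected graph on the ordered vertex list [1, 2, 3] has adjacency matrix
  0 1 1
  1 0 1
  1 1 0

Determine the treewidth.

2

A width-2 tree decomposition is:
Bags: B1 = {1, 2, 3}
Tree: (single bag)
With just one bag of size 3, the width is 3 − 1 = 2, so tw(G) ≤ 2. On the other hand G contains the 3-clique {1, 2, 3}. A clique must lie in a single bag of any decomposition, so no decomposition can have width below 2. Hence tw(G) = 2 exactly.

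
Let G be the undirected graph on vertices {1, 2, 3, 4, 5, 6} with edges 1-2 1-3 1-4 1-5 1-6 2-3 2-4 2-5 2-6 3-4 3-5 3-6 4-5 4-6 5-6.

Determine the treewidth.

5

A width-5 tree decomposition is:
Bags: B1 = {1, 2, 3, 4, 5, 6}
Tree: (single bag)
A single bag containing all 6 vertices is trivially a valid decomposition of width 5. Conversely, {1, 2, 3, 4, 5, 6} is a clique of size 6, and the vertices of any clique must share a bag in every tree decomposition; so some bag has ≥ 6 vertices and tw(G) ≥ 5. The upper and lower bounds meet at 5, so that is the treewidth.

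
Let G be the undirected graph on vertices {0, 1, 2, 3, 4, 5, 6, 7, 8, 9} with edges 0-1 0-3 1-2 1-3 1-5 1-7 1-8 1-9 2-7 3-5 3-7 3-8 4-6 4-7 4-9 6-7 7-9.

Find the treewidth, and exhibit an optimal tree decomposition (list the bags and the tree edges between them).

Each bag holds 3 vertices, so the decomposition has width 2, which upper-bounds the treewidth. Conversely, {1, 7, 9} is a clique of size 3, and the vertices of any clique must share a bag in every tree decomposition; so some bag has ≥ 3 vertices and tw(G) ≥ 2. Hence tw(G) = 2 exactly.

Treewidth 2.
One such decomposition:
Bags: B1 = {1, 3, 7}  B2 = {1, 3, 5}  B3 = {1, 7, 9}  B4 = {0, 1, 3}  B5 = {4, 7, 9}  B6 = {4, 6, 7}  B7 = {1, 3, 8}  B8 = {1, 2, 7}
Tree: B1–B2, B1–B3, B2–B4, B3–B5, B5–B6, B4–B7, B1–B8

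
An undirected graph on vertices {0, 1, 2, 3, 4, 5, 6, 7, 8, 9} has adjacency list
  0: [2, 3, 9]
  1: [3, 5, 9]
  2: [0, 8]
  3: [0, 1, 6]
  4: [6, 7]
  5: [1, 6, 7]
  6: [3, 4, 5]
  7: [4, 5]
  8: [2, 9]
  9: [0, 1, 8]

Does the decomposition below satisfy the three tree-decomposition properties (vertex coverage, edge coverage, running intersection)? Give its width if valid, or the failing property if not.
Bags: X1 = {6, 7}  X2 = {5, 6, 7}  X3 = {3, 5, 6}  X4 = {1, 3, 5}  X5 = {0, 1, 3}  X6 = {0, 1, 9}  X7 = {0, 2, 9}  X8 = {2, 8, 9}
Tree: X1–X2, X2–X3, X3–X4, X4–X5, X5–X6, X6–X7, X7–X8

No — vertex 4 appears in no bag.

A tree decomposition must satisfy three properties: every vertex lies in some bag; for every edge, both endpoints lie together in some bag; and for every vertex, the bags containing it form a connected subtree. Here vertex 4 appears in no bag, so the decomposition is invalid.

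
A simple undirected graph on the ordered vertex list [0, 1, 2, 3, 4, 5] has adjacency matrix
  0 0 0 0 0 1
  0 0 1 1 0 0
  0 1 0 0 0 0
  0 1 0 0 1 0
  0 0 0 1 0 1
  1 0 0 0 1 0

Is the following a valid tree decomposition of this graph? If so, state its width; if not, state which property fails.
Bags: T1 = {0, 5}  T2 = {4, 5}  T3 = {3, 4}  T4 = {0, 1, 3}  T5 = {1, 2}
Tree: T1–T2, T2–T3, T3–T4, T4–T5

No — bags containing vertex 0 are not connected in the tree.

A tree decomposition must satisfy three properties: every vertex lies in some bag; for every edge, both endpoints lie together in some bag; and for every vertex, the bags containing it form a connected subtree. Here bags containing vertex 0 are not connected in the tree, so the decomposition is invalid.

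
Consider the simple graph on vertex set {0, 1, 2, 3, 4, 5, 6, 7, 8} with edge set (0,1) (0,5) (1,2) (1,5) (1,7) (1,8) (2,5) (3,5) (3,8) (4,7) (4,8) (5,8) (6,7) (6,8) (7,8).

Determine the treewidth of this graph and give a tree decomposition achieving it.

The largest bag has 3 vertices, giving width 2; this decomposition certifies tw(G) ≤ 2. Conversely, {0, 1, 5} is a clique of size 3, and the vertices of any clique must share a bag in every tree decomposition; so some bag has ≥ 3 vertices and tw(G) ≥ 2. Therefore the treewidth is 2.

Treewidth 2.
Bags: B1 = {4, 7, 8}  B2 = {1, 7, 8}  B3 = {1, 5, 8}  B4 = {0, 1, 5}  B5 = {6, 7, 8}  B6 = {1, 2, 5}  B7 = {3, 5, 8}
Tree: B1–B2, B2–B3, B3–B4, B2–B5, B4–B6, B3–B7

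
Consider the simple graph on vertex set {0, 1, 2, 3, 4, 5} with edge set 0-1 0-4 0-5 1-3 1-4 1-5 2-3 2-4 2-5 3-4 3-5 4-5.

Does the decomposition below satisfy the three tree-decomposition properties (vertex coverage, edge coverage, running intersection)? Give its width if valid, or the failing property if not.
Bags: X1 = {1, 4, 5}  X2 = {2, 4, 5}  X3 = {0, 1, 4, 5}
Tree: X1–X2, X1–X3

A tree decomposition must satisfy three properties: every vertex lies in some bag; for every edge, both endpoints lie together in some bag; and for every vertex, the bags containing it form a connected subtree. Here vertex 3 appears in no bag, so the decomposition is invalid.

No — vertex 3 appears in no bag.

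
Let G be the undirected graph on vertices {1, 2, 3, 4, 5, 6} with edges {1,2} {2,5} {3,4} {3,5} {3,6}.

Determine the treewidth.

A width-1 tree decomposition is:
Bags: B1 = {3, 6}  B2 = {3, 5}  B3 = {2, 5}  B4 = {3, 4}  B5 = {1, 2}
Tree: B1–B2, B2–B3, B2–B4, B3–B5
Each bag holds 2 vertices, so the decomposition has width 1, which upper-bounds the treewidth. G has an edge, so its treewidth is at least 1. Hence tw(G) = 1 exactly.

1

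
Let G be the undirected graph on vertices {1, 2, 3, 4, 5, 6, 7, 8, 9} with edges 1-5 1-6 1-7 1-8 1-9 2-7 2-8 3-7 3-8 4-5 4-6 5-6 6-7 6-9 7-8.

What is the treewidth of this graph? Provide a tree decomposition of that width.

Every bag has size at most 3, so the width is 3 − 1 = 2 and tw(G) ≤ 2. For the lower bound, the 3 vertices {1, 7, 8} are pairwise adjacent, and any tree decomposition puts a clique entirely inside one bag — forcing width ≥ 2. Hence tw(G) = 2 exactly.

Treewidth 2.
One optimal decomposition is:
Bags: B1 = {1, 6, 9}  B2 = {1, 6, 7}  B3 = {1, 5, 6}  B4 = {1, 7, 8}  B5 = {4, 5, 6}  B6 = {2, 7, 8}  B7 = {3, 7, 8}
Tree: B1–B2, B1–B3, B2–B4, B3–B5, B4–B6, B4–B7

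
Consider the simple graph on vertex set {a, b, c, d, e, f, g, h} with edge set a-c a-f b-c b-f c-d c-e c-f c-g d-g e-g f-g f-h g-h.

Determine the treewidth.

A width-2 tree decomposition is:
Bags: B1 = {c, f, g}  B2 = {c, d, g}  B3 = {a, c, f}  B4 = {c, e, g}  B5 = {f, g, h}  B6 = {b, c, f}
Tree: B1–B2, B1–B3, B2–B4, B1–B5, B1–B6
Every bag has size at most 3, so the width is 3 − 1 = 2 and tw(G) ≤ 2. For the lower bound, the 3 vertices {f, g, h} are pairwise adjacent, and any tree decomposition puts a clique entirely inside one bag — forcing width ≥ 2. Hence tw(G) = 2 exactly.

2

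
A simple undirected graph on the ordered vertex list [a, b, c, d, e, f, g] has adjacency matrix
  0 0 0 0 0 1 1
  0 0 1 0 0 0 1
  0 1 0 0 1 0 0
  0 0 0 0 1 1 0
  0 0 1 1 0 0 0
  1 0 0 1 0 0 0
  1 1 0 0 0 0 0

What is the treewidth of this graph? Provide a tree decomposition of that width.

Every bag has size at most 3, so the width is 3 − 1 = 2 and tw(G) ≤ 2. For the lower bound, G contains the cycle f–a–g–b–c–e–d–f, so G is not a forest; only forests have treewidth ≤ 1, hence tw(G) ≥ 2. Therefore the treewidth is 2.

Treewidth 2.
Bags: B1 = {a, f, g}  B2 = {b, f, g}  B3 = {b, c, f}  B4 = {c, e, f}  B5 = {d, e, f}
Tree: B1–B2, B2–B3, B3–B4, B4–B5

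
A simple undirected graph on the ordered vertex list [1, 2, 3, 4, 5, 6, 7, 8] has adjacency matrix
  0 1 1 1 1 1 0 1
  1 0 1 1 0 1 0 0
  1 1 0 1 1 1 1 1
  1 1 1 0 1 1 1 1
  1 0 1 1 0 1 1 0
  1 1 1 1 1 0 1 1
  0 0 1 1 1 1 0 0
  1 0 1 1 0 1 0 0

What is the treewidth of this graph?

A width-4 tree decomposition is:
Bags: B1 = {1, 3, 4, 6, 8}  B2 = {1, 2, 3, 4, 6}  B3 = {1, 3, 4, 5, 6}  B4 = {3, 4, 5, 6, 7}
Tree: B1–B2, B1–B3, B3–B4
Every bag has size at most 5, so the width is 5 − 1 = 4 and tw(G) ≤ 4. On the other hand G contains the 5-clique {1, 3, 4, 6, 8}. A clique must lie in a single bag of any decomposition, so no decomposition can have width below 4. Combining the bounds, tw(G) = 4.

4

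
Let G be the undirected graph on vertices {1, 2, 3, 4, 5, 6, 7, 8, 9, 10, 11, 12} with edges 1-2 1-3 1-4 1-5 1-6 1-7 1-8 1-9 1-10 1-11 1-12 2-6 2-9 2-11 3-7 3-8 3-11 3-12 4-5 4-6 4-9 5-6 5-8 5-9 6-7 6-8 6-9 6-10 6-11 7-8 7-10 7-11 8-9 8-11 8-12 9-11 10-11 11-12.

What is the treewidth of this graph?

A width-4 tree decomposition is:
Bags: B1 = {1, 6, 7, 8, 11}  B2 = {1, 6, 7, 10, 11}  B3 = {1, 6, 8, 9, 11}  B4 = {1, 2, 6, 9, 11}  B5 = {1, 3, 7, 8, 11}  B6 = {1, 5, 6, 8, 9}  B7 = {1, 4, 5, 6, 9}  B8 = {1, 3, 8, 11, 12}
Tree: B1–B2, B1–B3, B3–B4, B1–B5, B3–B6, B6–B7, B5–B8
The largest bag has 5 vertices, giving width 4; this decomposition certifies tw(G) ≤ 4. Conversely, {1, 3, 8, 11, 12} is a clique of size 5, and the vertices of any clique must share a bag in every tree decomposition; so some bag has ≥ 5 vertices and tw(G) ≥ 4. Hence tw(G) = 4 exactly.

4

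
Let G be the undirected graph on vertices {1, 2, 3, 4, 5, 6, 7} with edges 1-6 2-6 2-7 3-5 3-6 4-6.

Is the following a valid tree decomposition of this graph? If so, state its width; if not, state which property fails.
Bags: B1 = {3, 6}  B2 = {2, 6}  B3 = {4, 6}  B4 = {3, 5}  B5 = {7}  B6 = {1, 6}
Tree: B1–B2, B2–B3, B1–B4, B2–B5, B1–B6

No — edge (2,7) lies in no bag.

A tree decomposition must satisfy three properties: every vertex lies in some bag; for every edge, both endpoints lie together in some bag; and for every vertex, the bags containing it form a connected subtree. Here edge (2,7) lies in no bag, so the decomposition is invalid.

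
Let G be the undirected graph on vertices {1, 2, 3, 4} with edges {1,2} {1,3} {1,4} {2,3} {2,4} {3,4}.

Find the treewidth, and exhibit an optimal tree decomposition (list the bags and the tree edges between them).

Treewidth 3.
Bags: B1 = {1, 2, 3, 4}
Tree: (single bag)

A single bag containing all 4 vertices is trivially a valid decomposition of width 3. Conversely, {1, 2, 3, 4} is a clique of size 4, and the vertices of any clique must share a bag in every tree decomposition; so some bag has ≥ 4 vertices and tw(G) ≥ 3. Therefore the treewidth is 3.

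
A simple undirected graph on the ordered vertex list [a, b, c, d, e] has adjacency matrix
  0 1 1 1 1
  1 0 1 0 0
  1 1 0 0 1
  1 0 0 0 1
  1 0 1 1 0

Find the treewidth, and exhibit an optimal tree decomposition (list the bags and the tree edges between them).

Each bag holds 3 vertices, so the decomposition has width 2, which upper-bounds the treewidth. On the other hand G contains the 3-clique {a, d, e}. A clique must lie in a single bag of any decomposition, so no decomposition can have width below 2. Therefore the treewidth is 2.

Treewidth 2.
Bags: B1 = {a, b, c}  B2 = {a, c, e}  B3 = {a, d, e}
Tree: B1–B2, B2–B3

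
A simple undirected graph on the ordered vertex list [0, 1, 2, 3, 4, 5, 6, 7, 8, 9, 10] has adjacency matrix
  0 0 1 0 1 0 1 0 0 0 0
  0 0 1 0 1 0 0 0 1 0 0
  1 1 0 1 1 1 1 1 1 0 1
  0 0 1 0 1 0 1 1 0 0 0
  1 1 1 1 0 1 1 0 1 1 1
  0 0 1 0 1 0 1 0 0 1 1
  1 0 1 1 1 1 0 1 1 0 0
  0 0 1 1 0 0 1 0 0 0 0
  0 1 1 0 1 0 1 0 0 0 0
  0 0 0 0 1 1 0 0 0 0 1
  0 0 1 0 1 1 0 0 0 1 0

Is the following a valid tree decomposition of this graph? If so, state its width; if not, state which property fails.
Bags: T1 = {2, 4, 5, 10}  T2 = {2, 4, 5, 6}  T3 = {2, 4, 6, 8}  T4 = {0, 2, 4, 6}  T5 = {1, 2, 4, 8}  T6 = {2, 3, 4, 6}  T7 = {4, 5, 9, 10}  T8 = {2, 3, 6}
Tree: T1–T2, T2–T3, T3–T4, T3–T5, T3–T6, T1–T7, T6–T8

A tree decomposition must satisfy three properties: every vertex lies in some bag; for every edge, both endpoints lie together in some bag; and for every vertex, the bags containing it form a connected subtree. Here vertex 7 appears in no bag, so the decomposition is invalid.

No — vertex 7 appears in no bag.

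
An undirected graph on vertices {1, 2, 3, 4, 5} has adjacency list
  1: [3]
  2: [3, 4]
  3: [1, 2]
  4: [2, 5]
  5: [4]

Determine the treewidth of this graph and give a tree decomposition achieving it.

Treewidth 1.
Bags: B1 = {4, 5}  B2 = {2, 4}  B3 = {2, 3}  B4 = {1, 3}
Tree: B1–B2, B2–B3, B3–B4

Each bag holds 2 vertices, so the decomposition has width 1, which upper-bounds the treewidth. Any graph with an edge has treewidth ≥ 1, and G has the edge 5–4. Combining the bounds, tw(G) = 1.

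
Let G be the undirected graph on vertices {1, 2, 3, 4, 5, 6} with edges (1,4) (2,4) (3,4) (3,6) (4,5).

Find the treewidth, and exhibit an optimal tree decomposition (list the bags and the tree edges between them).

Every bag has size at most 2, so the width is 2 − 1 = 1 and tw(G) ≤ 1. G has an edge, so its treewidth is at least 1. The upper and lower bounds meet at 1, so that is the treewidth.

Treewidth 1.
One such decomposition:
Bags: B1 = {1, 4}  B2 = {4, 5}  B3 = {2, 4}  B4 = {3, 4}  B5 = {3, 6}
Tree: B1–B2, B2–B3, B1–B4, B4–B5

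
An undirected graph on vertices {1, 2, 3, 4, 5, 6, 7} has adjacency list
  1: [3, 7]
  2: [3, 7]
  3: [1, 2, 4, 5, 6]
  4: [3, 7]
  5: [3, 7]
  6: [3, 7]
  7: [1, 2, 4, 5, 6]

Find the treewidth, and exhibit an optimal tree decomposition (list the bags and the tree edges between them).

Treewidth 2.
Bags: B1 = {1, 3, 7}  B2 = {2, 3, 7}  B3 = {3, 5, 7}  B4 = {3, 4, 7}  B5 = {3, 6, 7}
Tree: B1–B2, B2–B3, B3–B4, B4–B5

The largest bag has 3 vertices, giving width 2; this decomposition certifies tw(G) ≤ 2. The edges 3–1–7–2–3 form a cycle, so G is not a tree and its treewidth is at least 2. Hence tw(G) = 2 exactly.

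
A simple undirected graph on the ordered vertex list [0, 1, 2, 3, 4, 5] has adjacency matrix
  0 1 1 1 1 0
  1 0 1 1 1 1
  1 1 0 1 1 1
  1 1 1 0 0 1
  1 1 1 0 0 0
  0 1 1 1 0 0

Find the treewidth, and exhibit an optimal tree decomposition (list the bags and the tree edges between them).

Each bag holds 4 vertices, so the decomposition has width 3, which upper-bounds the treewidth. For the lower bound, the 4 vertices {0, 1, 2, 3} are pairwise adjacent, and any tree decomposition puts a clique entirely inside one bag — forcing width ≥ 3. Therefore the treewidth is 3.

Treewidth 3.
One such decomposition:
Bags: B1 = {0, 1, 2, 4}  B2 = {0, 1, 2, 3}  B3 = {1, 2, 3, 5}
Tree: B1–B2, B2–B3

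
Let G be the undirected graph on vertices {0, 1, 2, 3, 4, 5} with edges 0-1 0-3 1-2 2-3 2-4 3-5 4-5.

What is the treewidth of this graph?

2

A width-2 tree decomposition is:
Bags: B1 = {0, 1, 3}  B2 = {1, 2, 3}  B3 = {2, 3, 5}  B4 = {2, 4, 5}
Tree: B1–B2, B2–B3, B3–B4
Each bag holds 3 vertices, so the decomposition has width 2, which upper-bounds the treewidth. Since 0–1–2–3–0 is a cycle in G, G is not acyclic. Forests are exactly the graphs of treewidth ≤ 1, so tw(G) ≥ 2. Hence tw(G) = 2 exactly.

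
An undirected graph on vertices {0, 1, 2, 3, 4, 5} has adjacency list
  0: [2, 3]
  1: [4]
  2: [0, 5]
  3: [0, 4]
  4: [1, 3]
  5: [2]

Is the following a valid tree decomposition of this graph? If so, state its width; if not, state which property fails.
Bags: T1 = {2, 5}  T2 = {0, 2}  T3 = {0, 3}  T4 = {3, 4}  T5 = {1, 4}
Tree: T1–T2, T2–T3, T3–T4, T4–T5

Yes; width 1.

Vertex coverage: the bags together contain {0, 1, 2, 3, 4, 5}, the full vertex set. Edge coverage: each edge of G has both endpoints in at least one bag. Running intersection: for every vertex, the bags containing it form a connected subtree. All three properties hold, so this is a valid tree decomposition of width max|bag| − 1 = 1, and hence tw(G) ≤ 1.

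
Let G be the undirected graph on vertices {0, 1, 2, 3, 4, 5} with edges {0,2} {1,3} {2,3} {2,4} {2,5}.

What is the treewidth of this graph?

A width-1 tree decomposition is:
Bags: B1 = {2, 5}  B2 = {2, 3}  B3 = {0, 2}  B4 = {1, 3}  B5 = {2, 4}
Tree: B1–B2, B2–B3, B2–B4, B3–B5
Every bag has size at most 2, so the width is 2 − 1 = 1 and tw(G) ≤ 1. G has an edge, so its treewidth is at least 1. Combining the bounds, tw(G) = 1.

1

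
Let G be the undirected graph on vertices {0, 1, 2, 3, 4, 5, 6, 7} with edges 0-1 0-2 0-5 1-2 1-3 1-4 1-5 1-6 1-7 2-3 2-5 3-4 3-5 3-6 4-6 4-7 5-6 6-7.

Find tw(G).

A width-3 tree decomposition is:
Bags: B1 = {1, 3, 5, 6}  B2 = {1, 3, 4, 6}  B3 = {1, 2, 3, 5}  B4 = {1, 4, 6, 7}  B5 = {0, 1, 2, 5}
Tree: B1–B2, B1–B3, B2–B4, B3–B5
Each bag holds 4 vertices, so the decomposition has width 3, which upper-bounds the treewidth. On the other hand G contains the 4-clique {0, 1, 2, 5}. A clique must lie in a single bag of any decomposition, so no decomposition can have width below 3. Combining the bounds, tw(G) = 3.

3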